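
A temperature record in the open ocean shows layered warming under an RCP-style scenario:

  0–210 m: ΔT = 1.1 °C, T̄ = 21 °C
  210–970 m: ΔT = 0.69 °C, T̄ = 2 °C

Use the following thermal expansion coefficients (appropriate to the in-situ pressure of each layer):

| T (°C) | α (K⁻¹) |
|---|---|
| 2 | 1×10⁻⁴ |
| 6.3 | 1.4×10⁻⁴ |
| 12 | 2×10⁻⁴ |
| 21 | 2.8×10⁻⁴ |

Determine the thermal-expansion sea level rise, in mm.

Layer 1 at 21 °C → α = 2.8×10⁻⁴ K⁻¹
Layer 2 at 2 °C → α = 1×10⁻⁴ K⁻¹
0–210 m: 1.1 × 2.8×10⁻⁴ × 210 = 0.06468 m
0.69 × 760 × 1×10⁻⁴ = 0.05244 m
Δh = 0.06468 + 0.05244 = 0.11712 m

117 mm of thermosteric rise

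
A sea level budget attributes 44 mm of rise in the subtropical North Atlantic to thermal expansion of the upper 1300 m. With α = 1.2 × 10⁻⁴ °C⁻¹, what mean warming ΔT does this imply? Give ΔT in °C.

ΔT ≈ 0.282 °C

ΔT = Δh/(αH) = 0.044 / (1.2×10⁻⁴ × 1300) ≈ 0.2821 °C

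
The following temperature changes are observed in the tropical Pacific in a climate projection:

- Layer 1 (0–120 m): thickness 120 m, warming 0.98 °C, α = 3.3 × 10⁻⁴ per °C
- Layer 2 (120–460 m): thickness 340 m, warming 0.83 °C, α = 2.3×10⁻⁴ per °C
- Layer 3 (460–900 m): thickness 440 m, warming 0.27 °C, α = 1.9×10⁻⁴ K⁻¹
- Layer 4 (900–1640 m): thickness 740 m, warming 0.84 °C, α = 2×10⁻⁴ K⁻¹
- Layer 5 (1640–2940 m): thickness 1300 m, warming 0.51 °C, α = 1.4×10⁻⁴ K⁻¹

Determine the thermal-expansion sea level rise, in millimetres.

340 mm of thermosteric rise

0–120 m: 3.3×10⁻⁴ × 120 × 0.98 = 0.038808 m
120–460 m: 2.3×10⁻⁴ × 0.83 × 340 = 0.064906 m
460–900 m: 0.27 × 440 × 1.9×10⁻⁴ = 0.022572 m
740 × 2×10⁻⁴ × 0.84 = 0.12432 m
1640–2940 m: 0.51 × 1300 × 1.4×10⁻⁴ = 0.09282 m
Δh = 0.038808 + 0.064906 + 0.022572 + 0.12432 + 0.09282 = 0.343426 m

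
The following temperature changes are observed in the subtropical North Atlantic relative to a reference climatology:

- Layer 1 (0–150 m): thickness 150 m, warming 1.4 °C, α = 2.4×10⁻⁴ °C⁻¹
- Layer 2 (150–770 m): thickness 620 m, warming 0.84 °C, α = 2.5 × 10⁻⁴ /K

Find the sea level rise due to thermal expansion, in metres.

2.4×10⁻⁴ × 150 × 1.4 = 0.05040 m
150–770 m: 0.84 × 2.5×10⁻⁴ × 620 = 0.13020 m
Δh = 0.05040 + 0.13020 = 0.18060 m ≈ 0.181 m

0.181 m of thermosteric rise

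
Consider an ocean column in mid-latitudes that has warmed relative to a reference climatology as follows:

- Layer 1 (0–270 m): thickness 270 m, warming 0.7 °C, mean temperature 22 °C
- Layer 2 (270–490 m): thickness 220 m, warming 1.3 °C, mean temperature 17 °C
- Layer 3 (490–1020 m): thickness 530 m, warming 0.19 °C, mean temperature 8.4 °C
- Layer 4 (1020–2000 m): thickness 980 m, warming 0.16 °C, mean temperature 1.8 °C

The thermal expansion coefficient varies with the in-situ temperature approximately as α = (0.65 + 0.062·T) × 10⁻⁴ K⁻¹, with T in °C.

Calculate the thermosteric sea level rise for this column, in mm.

Layer 1: α = (0.65 + 0.062×22)×10⁻⁴ = 2.014×10⁻⁴ K⁻¹
Layer 2: α = (0.65 + 0.062×17)×10⁻⁴ = 1.704×10⁻⁴ K⁻¹
Layer 3: α = (0.65 + 0.062×8.4)×10⁻⁴ = 1.1708×10⁻⁴ K⁻¹
Layer 4: α = (0.65 + 0.062×1.8)×10⁻⁴ = 0.7616×10⁻⁴ K⁻¹
Layer 1: 2.014×10⁻⁴ × 0.7 × 270 = 0.0380646 m
1.3 × 1.704×10⁻⁴ × 220 = 0.0487344 m
Layer 3: 1.1708×10⁻⁴ × 530 × 0.19 = 0.011789956 m
Layer 4: 0.7616×10⁻⁴ × 980 × 0.16 = 0.011941888 m
Δh = 0.0380646 + 0.0487344 + 0.011789956 + 0.011941888 = 0.110530844 m ≈ 111 mm

111 mm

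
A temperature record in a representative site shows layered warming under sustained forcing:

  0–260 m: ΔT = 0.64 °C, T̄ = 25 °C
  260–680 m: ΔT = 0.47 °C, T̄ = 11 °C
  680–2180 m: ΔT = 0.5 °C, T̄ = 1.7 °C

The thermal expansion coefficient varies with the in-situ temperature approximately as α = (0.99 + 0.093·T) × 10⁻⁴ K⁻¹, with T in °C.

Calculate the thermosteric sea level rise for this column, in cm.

about 18.1 cm

Layer 1: α = (0.99 + 0.093×25)×10⁻⁴ = 3.315×10⁻⁴ K⁻¹
Layer 2: α = (0.99 + 0.093×11)×10⁻⁴ = 2.013×10⁻⁴ K⁻¹
Layer 3: α = (0.99 + 0.093×1.7)×10⁻⁴ = 1.1481×10⁻⁴ K⁻¹
Layer 1: 3.315×10⁻⁴ × 260 × 0.64 = 0.0551616 m
260–680 m: 420 × 0.47 × 2.013×10⁻⁴ = 0.03973662 m
0.5 × 1.1481×10⁻⁴ × 1500 = 0.0861075 m
Δh = 0.0551616 + 0.03973662 + 0.0861075 = 0.18100572 m ≈ 18.1 cm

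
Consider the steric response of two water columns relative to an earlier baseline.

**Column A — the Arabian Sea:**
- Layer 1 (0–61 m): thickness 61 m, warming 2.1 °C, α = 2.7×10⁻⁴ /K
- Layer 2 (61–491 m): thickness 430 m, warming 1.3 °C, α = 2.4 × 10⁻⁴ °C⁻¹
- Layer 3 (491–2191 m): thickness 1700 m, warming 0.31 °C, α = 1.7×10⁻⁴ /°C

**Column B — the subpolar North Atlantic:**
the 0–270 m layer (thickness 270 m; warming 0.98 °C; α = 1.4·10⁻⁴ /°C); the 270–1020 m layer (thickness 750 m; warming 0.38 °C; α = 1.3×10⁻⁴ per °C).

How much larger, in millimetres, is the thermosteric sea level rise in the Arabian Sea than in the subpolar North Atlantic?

A Layer 1: 2.7×10⁻⁴ × 61 × 2.1 = 0.034587 m
A Layer 2: 430 × 2.4×10⁻⁴ × 1.3 = 0.13416 m
A 0.31 × 1.7×10⁻⁴ × 1700 = 0.08959 m
A total: 0.258337 m
B Layer 1: 1.4×10⁻⁴ × 0.98 × 270 = 0.037044 m
B 270–1020 m: 1.3×10⁻⁴ × 0.38 × 750 = 0.03705 m
B total: 0.074094 m
Difference: 0.258337 − 0.074094 = 0.184243 m

184 mm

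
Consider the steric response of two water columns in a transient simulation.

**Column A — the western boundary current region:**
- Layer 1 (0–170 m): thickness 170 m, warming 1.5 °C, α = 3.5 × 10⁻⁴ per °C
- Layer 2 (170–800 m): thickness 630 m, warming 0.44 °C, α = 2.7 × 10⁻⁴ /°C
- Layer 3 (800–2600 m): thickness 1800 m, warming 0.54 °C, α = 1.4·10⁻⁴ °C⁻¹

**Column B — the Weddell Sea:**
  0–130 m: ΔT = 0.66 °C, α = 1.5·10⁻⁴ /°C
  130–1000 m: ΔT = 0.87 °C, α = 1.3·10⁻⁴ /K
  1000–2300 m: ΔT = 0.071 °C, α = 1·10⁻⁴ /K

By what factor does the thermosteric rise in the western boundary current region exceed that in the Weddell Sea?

a factor of 2.5

A 0–170 m: 3.5×10⁻⁴ × 170 × 1.5 = 0.08925 m
A 0.44 × 2.7×10⁻⁴ × 630 = 0.074844 m
A 800–2600 m: 0.54 × 1.4×10⁻⁴ × 1800 = 0.13608 m
A total: 0.300174 m
B 0.66 × 1.5×10⁻⁴ × 130 = 0.01287 m
B 0.87 × 1.3×10⁻⁴ × 870 = 0.098397 m
B Layer 3: 1300 × 0.071 × 1×10⁻⁴ = 0.00923 m
B total: 0.120497 m
Ratio: 0.300174 / 0.120497 ≈ 2.491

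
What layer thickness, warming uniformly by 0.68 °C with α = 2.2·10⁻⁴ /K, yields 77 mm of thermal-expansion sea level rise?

H ≈ 515 m

H = Δh/(αΔT) = 0.077 / (2.2×10⁻⁴ × 0.68) ≈ 514.7 m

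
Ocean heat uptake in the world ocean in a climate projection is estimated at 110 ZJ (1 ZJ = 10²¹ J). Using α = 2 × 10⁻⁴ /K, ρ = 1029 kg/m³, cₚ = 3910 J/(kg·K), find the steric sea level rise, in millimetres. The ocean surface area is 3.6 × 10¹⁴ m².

Δh = 15 mm

Per unit area: Q = 110×10²¹ / (3.6×10¹⁴) ≈ 3.056×10⁸ J/m²
Δh = αQ/(ρcₚ) = 2×10⁻⁴ × 3.056×10⁸ / (1029 × 3910) ≈ 0.015191 m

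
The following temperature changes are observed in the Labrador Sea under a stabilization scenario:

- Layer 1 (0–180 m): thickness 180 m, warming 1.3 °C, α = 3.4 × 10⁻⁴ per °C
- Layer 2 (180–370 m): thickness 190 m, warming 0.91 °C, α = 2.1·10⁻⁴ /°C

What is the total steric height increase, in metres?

0–180 m: 1.3 × 180 × 3.4×10⁻⁴ = 0.07956 m
0.91 × 190 × 2.1×10⁻⁴ = 0.036309 m
Δh = 0.07956 + 0.036309 = 0.115869 m ≈ 0.116 m

0.116 m of thermosteric rise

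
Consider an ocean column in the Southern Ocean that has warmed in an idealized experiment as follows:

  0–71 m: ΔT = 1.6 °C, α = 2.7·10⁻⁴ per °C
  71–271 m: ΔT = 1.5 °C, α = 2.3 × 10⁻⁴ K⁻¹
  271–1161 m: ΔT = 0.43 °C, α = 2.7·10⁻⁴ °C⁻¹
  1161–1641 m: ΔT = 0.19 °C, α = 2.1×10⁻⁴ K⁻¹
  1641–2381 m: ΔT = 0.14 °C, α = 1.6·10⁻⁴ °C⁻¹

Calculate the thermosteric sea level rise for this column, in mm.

71 × 1.6 × 2.7×10⁻⁴ = 0.030672 m
71–271 m: 2.3×10⁻⁴ × 200 × 1.5 = 0.06900 m
271–1161 m: 2.7×10⁻⁴ × 0.43 × 890 = 0.103329 m
2.1×10⁻⁴ × 0.19 × 480 = 0.019152 m
1641–2381 m: 0.14 × 740 × 1.6×10⁻⁴ = 0.016576 m
Δh = 0.030672 + 0.06900 + 0.103329 + 0.019152 + 0.016576 = 0.238729 m

about 239 mm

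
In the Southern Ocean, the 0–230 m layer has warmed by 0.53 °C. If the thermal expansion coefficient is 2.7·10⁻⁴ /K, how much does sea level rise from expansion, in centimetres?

Δh ≈ 3.3 cm

Δh = αΔT·H = 2.7×10⁻⁴ × 0.53 × 230 = 0.032913 m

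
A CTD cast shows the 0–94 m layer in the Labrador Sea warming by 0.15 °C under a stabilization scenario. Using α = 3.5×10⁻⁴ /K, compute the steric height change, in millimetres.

Δh = αΔT·H = 3.5×10⁻⁴ × 0.15 × 94 = 0.004935 m

about 4.9 mm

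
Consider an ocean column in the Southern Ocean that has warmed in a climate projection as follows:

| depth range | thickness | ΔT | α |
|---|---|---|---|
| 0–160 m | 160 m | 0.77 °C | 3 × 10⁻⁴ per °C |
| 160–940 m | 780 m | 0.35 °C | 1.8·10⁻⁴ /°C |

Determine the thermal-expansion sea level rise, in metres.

0.086 m

160 × 0.77 × 3×10⁻⁴ = 0.03696 m
0.35 × 1.8×10⁻⁴ × 780 = 0.04914 m
Δh = 0.03696 + 0.04914 = 0.08610 m ≈ 0.086 m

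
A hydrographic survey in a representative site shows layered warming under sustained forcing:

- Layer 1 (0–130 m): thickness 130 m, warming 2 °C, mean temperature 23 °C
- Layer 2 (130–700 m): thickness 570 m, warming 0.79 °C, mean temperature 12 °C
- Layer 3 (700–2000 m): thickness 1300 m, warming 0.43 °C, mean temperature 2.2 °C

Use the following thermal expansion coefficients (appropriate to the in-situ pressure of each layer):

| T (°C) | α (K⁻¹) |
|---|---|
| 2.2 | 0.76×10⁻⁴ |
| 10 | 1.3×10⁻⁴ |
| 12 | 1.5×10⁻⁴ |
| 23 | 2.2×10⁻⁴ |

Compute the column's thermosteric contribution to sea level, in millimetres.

Layer 1 at 23 °C → α = 2.2×10⁻⁴ K⁻¹
Layer 2 at 12 °C → α = 1.5×10⁻⁴ K⁻¹
Layer 3 at 2.2 °C → α = 0.76×10⁻⁴ K⁻¹
Layer 1: 2.2×10⁻⁴ × 130 × 2 = 0.05720 m
570 × 1.5×10⁻⁴ × 0.79 = 0.067545 m
Layer 3: 0.43 × 0.76×10⁻⁴ × 1300 = 0.042484 m
Δh = 0.05720 + 0.067545 + 0.042484 = 0.167229 m ≈ 170 mm

Δh ≈ 170 mm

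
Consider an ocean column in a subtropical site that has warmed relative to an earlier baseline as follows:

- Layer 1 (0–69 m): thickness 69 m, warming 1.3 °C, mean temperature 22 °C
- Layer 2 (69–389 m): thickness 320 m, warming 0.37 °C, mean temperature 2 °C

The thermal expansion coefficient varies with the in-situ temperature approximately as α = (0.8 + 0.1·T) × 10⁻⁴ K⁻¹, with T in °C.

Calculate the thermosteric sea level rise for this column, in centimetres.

Δh = 3.88 cm

Layer 1: α = (0.8 + 0.1×22)×10⁻⁴ = 3×10⁻⁴ K⁻¹
Layer 2: α = (0.8 + 0.1×2)×10⁻⁴ = 1×10⁻⁴ K⁻¹
1.3 × 3×10⁻⁴ × 69 = 0.02691 m
Layer 2: 0.37 × 1×10⁻⁴ × 320 = 0.01184 m
Δh = 0.02691 + 0.01184 = 0.03875 m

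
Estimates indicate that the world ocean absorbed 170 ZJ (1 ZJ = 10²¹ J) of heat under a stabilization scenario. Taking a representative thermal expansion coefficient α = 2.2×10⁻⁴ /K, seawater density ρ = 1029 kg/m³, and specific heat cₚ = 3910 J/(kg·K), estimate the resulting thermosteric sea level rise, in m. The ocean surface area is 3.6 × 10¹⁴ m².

about 0.026 m

Per unit area: Q = 170×10²¹ / (3.6×10¹⁴) ≈ 4.722×10⁸ J/m²
Δh = αQ/(ρcₚ) = 2.2×10⁻⁴ × 4.722×10⁸ / (1029 × 3910) ≈ 0.02582 m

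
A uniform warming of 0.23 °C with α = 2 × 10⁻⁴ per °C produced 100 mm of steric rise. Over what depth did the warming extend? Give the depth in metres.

H = Δh/(αΔT) = 0.1 / (2×10⁻⁴ × 0.23) ≈ 2174 m

2170 m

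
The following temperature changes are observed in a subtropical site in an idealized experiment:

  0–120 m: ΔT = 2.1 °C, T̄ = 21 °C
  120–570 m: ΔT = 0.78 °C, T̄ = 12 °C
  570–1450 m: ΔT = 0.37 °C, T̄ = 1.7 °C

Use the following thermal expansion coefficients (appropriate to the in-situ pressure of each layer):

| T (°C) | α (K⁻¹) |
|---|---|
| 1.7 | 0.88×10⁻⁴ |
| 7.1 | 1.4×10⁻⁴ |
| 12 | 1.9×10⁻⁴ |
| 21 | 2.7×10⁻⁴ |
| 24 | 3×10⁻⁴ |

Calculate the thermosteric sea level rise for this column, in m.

0.163 m

Layer 1 at 21 °C → α = 2.7×10⁻⁴ K⁻¹
Layer 2 at 12 °C → α = 1.9×10⁻⁴ K⁻¹
Layer 3 at 1.7 °C → α = 0.88×10⁻⁴ K⁻¹
Layer 1: 2.1 × 120 × 2.7×10⁻⁴ = 0.06804 m
120–570 m: 0.78 × 1.9×10⁻⁴ × 450 = 0.06669 m
0.37 × 880 × 0.88×10⁻⁴ = 0.0286528 m
Δh = 0.06804 + 0.06669 + 0.0286528 = 0.1633828 m ≈ 0.163 m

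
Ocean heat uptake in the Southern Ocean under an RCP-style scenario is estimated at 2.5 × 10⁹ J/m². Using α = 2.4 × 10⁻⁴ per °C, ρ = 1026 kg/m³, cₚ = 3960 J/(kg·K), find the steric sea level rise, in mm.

148 mm

Δh = αQ/(ρcₚ) = 2.4×10⁻⁴ × 2.5×10⁹ / (1026 × 3960) ≈ 0.14768 m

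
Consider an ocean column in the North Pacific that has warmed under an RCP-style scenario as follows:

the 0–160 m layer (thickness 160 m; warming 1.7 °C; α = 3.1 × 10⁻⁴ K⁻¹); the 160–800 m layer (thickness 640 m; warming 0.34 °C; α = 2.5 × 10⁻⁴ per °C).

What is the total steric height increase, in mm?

0–160 m: 160 × 3.1×10⁻⁴ × 1.7 = 0.08432 m
Layer 2: 0.34 × 640 × 2.5×10⁻⁴ = 0.05440 m
Δh = 0.08432 + 0.05440 = 0.13872 m ≈ 140 mm

about 140 mm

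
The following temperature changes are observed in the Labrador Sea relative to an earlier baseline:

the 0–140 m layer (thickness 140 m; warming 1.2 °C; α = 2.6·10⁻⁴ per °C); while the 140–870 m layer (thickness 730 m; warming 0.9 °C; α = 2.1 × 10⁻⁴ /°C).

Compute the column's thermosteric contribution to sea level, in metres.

0–140 m: 2.6×10⁻⁴ × 140 × 1.2 = 0.04368 m
Layer 2: 2.1×10⁻⁴ × 730 × 0.9 = 0.13797 m
Δh = 0.04368 + 0.13797 = 0.18165 m ≈ 0.182 m

0.182 m of thermosteric rise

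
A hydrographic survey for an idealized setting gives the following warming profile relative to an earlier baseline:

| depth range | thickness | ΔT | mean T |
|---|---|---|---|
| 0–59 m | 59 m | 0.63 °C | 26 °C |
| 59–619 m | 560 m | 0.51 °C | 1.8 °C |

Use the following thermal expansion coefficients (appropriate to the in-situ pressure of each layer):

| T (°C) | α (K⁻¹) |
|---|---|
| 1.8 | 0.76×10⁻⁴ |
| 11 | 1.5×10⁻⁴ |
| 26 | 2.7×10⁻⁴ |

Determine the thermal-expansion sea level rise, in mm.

Layer 1 at 26 °C → α = 2.7×10⁻⁴ K⁻¹
Layer 2 at 1.8 °C → α = 0.76×10⁻⁴ K⁻¹
Layer 1: 2.7×10⁻⁴ × 59 × 0.63 = 0.0100359 m
59–619 m: 560 × 0.76×10⁻⁴ × 0.51 = 0.0217056 m
Δh = 0.0100359 + 0.0217056 = 0.0317415 m ≈ 31.7 mm

31.7 mm of thermosteric rise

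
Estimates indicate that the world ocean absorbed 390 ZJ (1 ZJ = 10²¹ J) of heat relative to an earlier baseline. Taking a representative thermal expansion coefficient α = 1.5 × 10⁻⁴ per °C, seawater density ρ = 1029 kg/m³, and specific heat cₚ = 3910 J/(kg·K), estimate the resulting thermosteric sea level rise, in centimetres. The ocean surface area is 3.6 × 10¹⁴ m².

Per unit area: Q = 390×10²¹ / (3.6×10¹⁴) ≈ 1.083×10⁹ J/m²
Δh = αQ/(ρcₚ) = 1.5×10⁻⁴ × 1.083×10⁹ / (1029 × 3910) ≈ 0.040376 m

Δh = 4.04 cm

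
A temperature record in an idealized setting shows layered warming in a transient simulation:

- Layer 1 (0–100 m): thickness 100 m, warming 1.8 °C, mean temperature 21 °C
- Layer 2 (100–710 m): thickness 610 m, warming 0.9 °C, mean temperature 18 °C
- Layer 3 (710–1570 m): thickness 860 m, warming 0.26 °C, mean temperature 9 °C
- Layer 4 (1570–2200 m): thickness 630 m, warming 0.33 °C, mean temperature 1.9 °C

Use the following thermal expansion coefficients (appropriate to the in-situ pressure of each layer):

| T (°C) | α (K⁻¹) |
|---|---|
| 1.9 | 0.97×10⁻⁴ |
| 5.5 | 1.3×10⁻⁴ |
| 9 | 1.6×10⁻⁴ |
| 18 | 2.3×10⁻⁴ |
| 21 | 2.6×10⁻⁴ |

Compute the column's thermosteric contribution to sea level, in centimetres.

Layer 1 at 21 °C → α = 2.6×10⁻⁴ K⁻¹
Layer 2 at 18 °C → α = 2.3×10⁻⁴ K⁻¹
Layer 3 at 9 °C → α = 1.6×10⁻⁴ K⁻¹
Layer 4 at 1.9 °C → α = 0.97×10⁻⁴ K⁻¹
0–100 m: 1.8 × 2.6×10⁻⁴ × 100 = 0.04680 m
2.3×10⁻⁴ × 610 × 0.9 = 0.12627 m
860 × 1.6×10⁻⁴ × 0.26 = 0.035776 m
Layer 4: 0.97×10⁻⁴ × 630 × 0.33 = 0.0201663 m
Δh = 0.04680 + 0.12627 + 0.035776 + 0.0201663 = 0.2290123 m

Δh ≈ 23 cm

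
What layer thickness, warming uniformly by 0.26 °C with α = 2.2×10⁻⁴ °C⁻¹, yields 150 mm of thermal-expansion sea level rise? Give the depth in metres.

H = Δh/(αΔT) = 0.15 / (2.2×10⁻⁴ × 0.26) ≈ 2622 m

2600 m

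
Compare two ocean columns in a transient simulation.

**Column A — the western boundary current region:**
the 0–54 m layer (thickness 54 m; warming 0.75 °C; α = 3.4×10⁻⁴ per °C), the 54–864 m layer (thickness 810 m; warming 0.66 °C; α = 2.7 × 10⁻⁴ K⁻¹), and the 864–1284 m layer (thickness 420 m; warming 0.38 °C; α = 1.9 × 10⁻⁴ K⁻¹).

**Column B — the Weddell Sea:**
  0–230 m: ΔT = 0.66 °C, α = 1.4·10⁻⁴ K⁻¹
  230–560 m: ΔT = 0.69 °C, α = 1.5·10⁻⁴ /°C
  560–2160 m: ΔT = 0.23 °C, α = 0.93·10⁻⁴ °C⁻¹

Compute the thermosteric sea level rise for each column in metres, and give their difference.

A 0–54 m: 0.75 × 54 × 3.4×10⁻⁴ = 0.01377 m
A 54–864 m: 2.7×10⁻⁴ × 810 × 0.66 = 0.144342 m
A 864–1284 m: 0.38 × 1.9×10⁻⁴ × 420 = 0.030324 m
A total: 0.188436 m
B Layer 1: 1.4×10⁻⁴ × 0.66 × 230 = 0.021252 m
B 230–560 m: 330 × 1.5×10⁻⁴ × 0.69 = 0.034155 m
B 1600 × 0.23 × 0.93×10⁻⁴ = 0.034224 m
B total: 0.089631 m
Difference: 0.188436 − 0.089631 = 0.098805 m

Δh_A ≈ 0.188 m, Δh_B ≈ 0.0896 m; difference ≈ 0.0988 m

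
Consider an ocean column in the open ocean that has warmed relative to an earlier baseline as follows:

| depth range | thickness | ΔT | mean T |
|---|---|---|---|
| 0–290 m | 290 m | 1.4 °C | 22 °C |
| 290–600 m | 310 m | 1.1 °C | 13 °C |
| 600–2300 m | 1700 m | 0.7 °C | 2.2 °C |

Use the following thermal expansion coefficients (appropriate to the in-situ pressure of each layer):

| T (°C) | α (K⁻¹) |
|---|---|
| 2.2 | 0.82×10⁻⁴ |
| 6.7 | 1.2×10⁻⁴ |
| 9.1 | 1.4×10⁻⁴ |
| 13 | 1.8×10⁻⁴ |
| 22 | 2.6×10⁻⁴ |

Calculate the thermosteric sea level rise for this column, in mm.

265 mm

Layer 1 at 22 °C → α = 2.6×10⁻⁴ K⁻¹
Layer 2 at 13 °C → α = 1.8×10⁻⁴ K⁻¹
Layer 3 at 2.2 °C → α = 0.82×10⁻⁴ K⁻¹
1.4 × 2.6×10⁻⁴ × 290 = 0.10556 m
Layer 2: 310 × 1.1 × 1.8×10⁻⁴ = 0.06138 m
600–2300 m: 1700 × 0.82×10⁻⁴ × 0.7 = 0.09758 m
Δh = 0.10556 + 0.06138 + 0.09758 = 0.26452 m ≈ 265 mm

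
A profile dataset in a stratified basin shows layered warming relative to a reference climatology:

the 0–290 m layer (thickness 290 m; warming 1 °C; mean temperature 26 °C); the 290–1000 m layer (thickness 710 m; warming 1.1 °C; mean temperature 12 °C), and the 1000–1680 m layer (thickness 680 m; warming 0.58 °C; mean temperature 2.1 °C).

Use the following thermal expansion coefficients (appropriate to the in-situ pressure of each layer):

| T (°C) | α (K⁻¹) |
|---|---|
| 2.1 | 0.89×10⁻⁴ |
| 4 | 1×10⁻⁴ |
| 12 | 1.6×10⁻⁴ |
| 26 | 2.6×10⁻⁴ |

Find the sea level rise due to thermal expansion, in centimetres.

Layer 1 at 26 °C → α = 2.6×10⁻⁴ K⁻¹
Layer 2 at 12 °C → α = 1.6×10⁻⁴ K⁻¹
Layer 3 at 2.1 °C → α = 0.89×10⁻⁴ K⁻¹
2.6×10⁻⁴ × 290 × 1 = 0.07540 m
290–1000 m: 1.1 × 710 × 1.6×10⁻⁴ = 0.12496 m
680 × 0.89×10⁻⁴ × 0.58 = 0.0351016 m
Δh = 0.07540 + 0.12496 + 0.0351016 = 0.2354616 m

Δh = 23.5 cm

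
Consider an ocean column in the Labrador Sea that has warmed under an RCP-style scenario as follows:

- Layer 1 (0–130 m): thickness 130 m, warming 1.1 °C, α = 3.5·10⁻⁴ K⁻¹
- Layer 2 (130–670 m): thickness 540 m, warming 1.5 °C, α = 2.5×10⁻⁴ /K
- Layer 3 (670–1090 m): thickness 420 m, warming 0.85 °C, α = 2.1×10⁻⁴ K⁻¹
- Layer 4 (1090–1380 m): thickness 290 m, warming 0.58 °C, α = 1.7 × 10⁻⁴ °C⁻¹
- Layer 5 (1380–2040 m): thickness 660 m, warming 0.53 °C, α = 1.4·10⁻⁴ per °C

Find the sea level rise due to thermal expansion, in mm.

0–130 m: 130 × 3.5×10⁻⁴ × 1.1 = 0.05005 m
130–670 m: 1.5 × 540 × 2.5×10⁻⁴ = 0.20250 m
0.85 × 2.1×10⁻⁴ × 420 = 0.07497 m
Layer 4: 0.58 × 1.7×10⁻⁴ × 290 = 0.028594 m
Layer 5: 660 × 1.4×10⁻⁴ × 0.53 = 0.048972 m
Δh = 0.05005 + 0.20250 + 0.07497 + 0.028594 + 0.048972 = 0.405086 m

405 mm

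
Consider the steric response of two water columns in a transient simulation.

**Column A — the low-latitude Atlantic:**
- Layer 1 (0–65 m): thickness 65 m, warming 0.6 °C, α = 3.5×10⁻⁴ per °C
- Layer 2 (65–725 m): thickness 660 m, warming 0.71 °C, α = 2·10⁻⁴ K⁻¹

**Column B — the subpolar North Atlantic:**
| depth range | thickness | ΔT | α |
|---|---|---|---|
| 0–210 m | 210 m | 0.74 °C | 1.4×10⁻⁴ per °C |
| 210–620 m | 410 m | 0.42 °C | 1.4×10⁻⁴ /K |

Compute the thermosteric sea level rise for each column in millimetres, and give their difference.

Δh_A ≈ 107 mm, Δh_B ≈ 45.9 mm; difference ≈ 61.5 mm

A 0–65 m: 3.5×10⁻⁴ × 0.6 × 65 = 0.01365 m
A 0.71 × 660 × 2×10⁻⁴ = 0.09372 m
A total: 0.10737 m
B Layer 1: 210 × 1.4×10⁻⁴ × 0.74 = 0.021756 m
B 0.42 × 410 × 1.4×10⁻⁴ = 0.024108 m
B total: 0.045864 m
Difference: 0.10737 − 0.045864 = 0.061506 m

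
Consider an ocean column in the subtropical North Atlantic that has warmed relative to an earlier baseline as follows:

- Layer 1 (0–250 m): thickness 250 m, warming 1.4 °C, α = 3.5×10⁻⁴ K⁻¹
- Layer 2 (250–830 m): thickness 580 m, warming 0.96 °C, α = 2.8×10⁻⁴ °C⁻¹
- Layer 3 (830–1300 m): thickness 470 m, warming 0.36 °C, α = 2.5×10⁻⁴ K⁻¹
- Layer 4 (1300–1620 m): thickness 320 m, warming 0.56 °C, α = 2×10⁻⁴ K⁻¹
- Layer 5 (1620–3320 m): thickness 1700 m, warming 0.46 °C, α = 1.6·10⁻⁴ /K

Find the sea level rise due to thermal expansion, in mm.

3.5×10⁻⁴ × 1.4 × 250 = 0.12250 m
Layer 2: 0.96 × 580 × 2.8×10⁻⁴ = 0.155904 m
830–1300 m: 470 × 0.36 × 2.5×10⁻⁴ = 0.04230 m
1300–1620 m: 320 × 0.56 × 2×10⁻⁴ = 0.03584 m
1620–3320 m: 1700 × 0.46 × 1.6×10⁻⁴ = 0.12512 m
Δh = 0.12250 + 0.155904 + 0.04230 + 0.03584 + 0.12512 = 0.481664 m

Δh ≈ 482 mm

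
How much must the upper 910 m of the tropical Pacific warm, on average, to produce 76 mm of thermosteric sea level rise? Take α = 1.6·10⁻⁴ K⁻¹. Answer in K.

ΔT = Δh/(αH) = 0.076 / (1.6×10⁻⁴ × 910) ≈ 0.5220 K

about 0.522 K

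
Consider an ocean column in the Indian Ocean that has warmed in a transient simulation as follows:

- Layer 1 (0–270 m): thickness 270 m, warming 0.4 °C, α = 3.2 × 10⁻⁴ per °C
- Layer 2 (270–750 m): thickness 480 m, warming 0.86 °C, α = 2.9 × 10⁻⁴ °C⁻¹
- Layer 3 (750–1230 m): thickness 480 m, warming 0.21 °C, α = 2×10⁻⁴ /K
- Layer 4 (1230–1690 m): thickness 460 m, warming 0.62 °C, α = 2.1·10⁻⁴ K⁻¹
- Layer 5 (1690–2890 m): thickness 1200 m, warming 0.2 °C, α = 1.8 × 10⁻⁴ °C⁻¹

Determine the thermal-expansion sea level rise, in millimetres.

Δh ≈ 278 mm

270 × 3.2×10⁻⁴ × 0.4 = 0.03456 m
2.9×10⁻⁴ × 0.86 × 480 = 0.119712 m
Layer 3: 0.21 × 480 × 2×10⁻⁴ = 0.02016 m
2.1×10⁻⁴ × 460 × 0.62 = 0.059892 m
1200 × 0.2 × 1.8×10⁻⁴ = 0.04320 m
Δh = 0.03456 + 0.119712 + 0.02016 + 0.059892 + 0.04320 = 0.277524 m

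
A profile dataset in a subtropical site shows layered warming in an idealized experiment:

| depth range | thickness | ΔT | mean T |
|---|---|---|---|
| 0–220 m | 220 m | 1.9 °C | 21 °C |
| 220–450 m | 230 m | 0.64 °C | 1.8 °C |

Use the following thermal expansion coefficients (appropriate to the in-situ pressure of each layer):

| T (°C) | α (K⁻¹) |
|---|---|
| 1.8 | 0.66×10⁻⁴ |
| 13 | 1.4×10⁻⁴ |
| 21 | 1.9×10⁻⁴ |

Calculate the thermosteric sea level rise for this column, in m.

Δh ≈ 0.0891 m

Layer 1 at 21 °C → α = 1.9×10⁻⁴ K⁻¹
Layer 2 at 1.8 °C → α = 0.66×10⁻⁴ K⁻¹
0–220 m: 220 × 1.9 × 1.9×10⁻⁴ = 0.07942 m
Layer 2: 0.66×10⁻⁴ × 230 × 0.64 = 0.0097152 m
Δh = 0.07942 + 0.0097152 = 0.0891352 m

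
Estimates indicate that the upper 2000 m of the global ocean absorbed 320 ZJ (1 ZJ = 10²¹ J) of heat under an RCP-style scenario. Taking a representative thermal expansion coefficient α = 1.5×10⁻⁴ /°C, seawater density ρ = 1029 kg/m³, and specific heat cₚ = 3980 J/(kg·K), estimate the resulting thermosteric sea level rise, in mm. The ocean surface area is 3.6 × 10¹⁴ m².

about 32.6 mm

Per unit area: Q = 320×10²¹ / (3.6×10¹⁴) ≈ 8.889×10⁸ J/m²
Δh = αQ/(ρcₚ) = 1.5×10⁻⁴ × 8.889×10⁸ / (1029 × 3980) ≈ 0.032557 m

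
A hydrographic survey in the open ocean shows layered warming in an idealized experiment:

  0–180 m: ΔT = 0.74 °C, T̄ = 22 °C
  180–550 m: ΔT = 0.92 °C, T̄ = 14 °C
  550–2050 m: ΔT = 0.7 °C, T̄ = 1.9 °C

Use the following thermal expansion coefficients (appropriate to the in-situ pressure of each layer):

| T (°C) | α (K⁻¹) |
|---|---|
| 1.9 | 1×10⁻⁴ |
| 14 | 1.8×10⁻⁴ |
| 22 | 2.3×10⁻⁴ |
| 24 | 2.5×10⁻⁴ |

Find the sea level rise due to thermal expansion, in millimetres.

about 197 mm

Layer 1 at 22 °C → α = 2.3×10⁻⁴ K⁻¹
Layer 2 at 14 °C → α = 1.8×10⁻⁴ K⁻¹
Layer 3 at 1.9 °C → α = 1×10⁻⁴ K⁻¹
0.74 × 2.3×10⁻⁴ × 180 = 0.030636 m
Layer 2: 1.8×10⁻⁴ × 370 × 0.92 = 0.061272 m
550–2050 m: 1×10⁻⁴ × 1500 × 0.7 = 0.10500 m
Δh = 0.030636 + 0.061272 + 0.10500 = 0.196908 m ≈ 197 mm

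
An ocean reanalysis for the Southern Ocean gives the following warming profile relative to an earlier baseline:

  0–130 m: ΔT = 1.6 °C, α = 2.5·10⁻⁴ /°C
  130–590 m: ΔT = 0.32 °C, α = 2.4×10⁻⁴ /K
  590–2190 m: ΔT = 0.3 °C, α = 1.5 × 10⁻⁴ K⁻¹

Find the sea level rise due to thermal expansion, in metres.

about 0.16 m

Layer 1: 2.5×10⁻⁴ × 130 × 1.6 = 0.05200 m
Layer 2: 2.4×10⁻⁴ × 0.32 × 460 = 0.035328 m
Layer 3: 1600 × 0.3 × 1.5×10⁻⁴ = 0.07200 m
Δh = 0.05200 + 0.035328 + 0.07200 = 0.159328 m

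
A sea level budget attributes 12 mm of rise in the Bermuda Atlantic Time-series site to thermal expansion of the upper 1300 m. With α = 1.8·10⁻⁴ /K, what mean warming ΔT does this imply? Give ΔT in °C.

0.051 °C

ΔT = Δh/(αH) = 0.012 / (1.8×10⁻⁴ × 1300) ≈ 0.05128 °C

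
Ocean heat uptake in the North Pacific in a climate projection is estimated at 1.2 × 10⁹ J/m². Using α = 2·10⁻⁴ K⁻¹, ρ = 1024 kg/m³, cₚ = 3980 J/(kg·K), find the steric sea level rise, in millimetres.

58.9 mm

Δh = αQ/(ρcₚ) = 2×10⁻⁴ × 1.2×10⁹ / (1024 × 3980) ≈ 0.058888 m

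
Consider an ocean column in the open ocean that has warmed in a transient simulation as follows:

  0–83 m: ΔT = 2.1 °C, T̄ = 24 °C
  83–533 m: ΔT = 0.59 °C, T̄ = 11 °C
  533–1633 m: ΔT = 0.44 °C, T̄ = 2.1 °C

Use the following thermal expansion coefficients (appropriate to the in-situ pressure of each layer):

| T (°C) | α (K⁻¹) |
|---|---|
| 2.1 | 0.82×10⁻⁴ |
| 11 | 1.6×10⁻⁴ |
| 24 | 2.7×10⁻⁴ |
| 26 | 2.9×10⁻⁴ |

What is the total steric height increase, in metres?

Layer 1 at 24 °C → α = 2.7×10⁻⁴ K⁻¹
Layer 2 at 11 °C → α = 1.6×10⁻⁴ K⁻¹
Layer 3 at 2.1 °C → α = 0.82×10⁻⁴ K⁻¹
Layer 1: 2.7×10⁻⁴ × 83 × 2.1 = 0.047061 m
1.6×10⁻⁴ × 450 × 0.59 = 0.04248 m
533–1633 m: 0.82×10⁻⁴ × 0.44 × 1100 = 0.039688 m
Δh = 0.047061 + 0.04248 + 0.039688 = 0.129229 m ≈ 0.13 m

Δh = 0.13 m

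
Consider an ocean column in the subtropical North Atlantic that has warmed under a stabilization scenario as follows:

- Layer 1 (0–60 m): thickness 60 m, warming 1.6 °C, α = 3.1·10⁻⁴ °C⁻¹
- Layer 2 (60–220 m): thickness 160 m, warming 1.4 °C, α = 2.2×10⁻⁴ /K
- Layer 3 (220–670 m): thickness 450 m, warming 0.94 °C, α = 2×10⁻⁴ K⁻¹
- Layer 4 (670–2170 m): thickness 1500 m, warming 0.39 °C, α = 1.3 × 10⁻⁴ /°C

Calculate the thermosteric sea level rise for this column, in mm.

60 × 1.6 × 3.1×10⁻⁴ = 0.02976 m
Layer 2: 1.4 × 160 × 2.2×10⁻⁴ = 0.04928 m
Layer 3: 0.94 × 2×10⁻⁴ × 450 = 0.08460 m
670–2170 m: 1.3×10⁻⁴ × 1500 × 0.39 = 0.07605 m
Δh = 0.02976 + 0.04928 + 0.08460 + 0.07605 = 0.23969 m ≈ 240 mm

Δh = 240 mm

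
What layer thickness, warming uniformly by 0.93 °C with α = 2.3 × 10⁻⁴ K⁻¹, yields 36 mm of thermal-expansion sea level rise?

168 m

H = Δh/(αΔT) = 0.036 / (2.3×10⁻⁴ × 0.93) ≈ 168.3 m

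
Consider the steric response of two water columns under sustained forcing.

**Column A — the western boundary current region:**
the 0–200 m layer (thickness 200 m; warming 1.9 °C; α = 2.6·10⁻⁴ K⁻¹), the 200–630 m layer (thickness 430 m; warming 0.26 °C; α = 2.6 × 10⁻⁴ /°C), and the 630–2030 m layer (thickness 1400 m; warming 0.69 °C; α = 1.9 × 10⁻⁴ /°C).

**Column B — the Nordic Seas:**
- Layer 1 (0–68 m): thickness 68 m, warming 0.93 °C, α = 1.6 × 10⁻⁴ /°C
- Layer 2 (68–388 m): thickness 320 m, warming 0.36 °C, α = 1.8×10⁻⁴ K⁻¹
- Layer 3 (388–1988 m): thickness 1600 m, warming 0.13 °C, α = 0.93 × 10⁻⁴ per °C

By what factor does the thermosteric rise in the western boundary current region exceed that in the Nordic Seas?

≈ 6.2×

A 200 × 2.6×10⁻⁴ × 1.9 = 0.09880 m
A 200–630 m: 2.6×10⁻⁴ × 0.26 × 430 = 0.029068 m
A Layer 3: 1.9×10⁻⁴ × 0.69 × 1400 = 0.18354 m
A total: 0.311408 m
B 1.6×10⁻⁴ × 68 × 0.93 = 0.0101184 m
B 320 × 0.36 × 1.8×10⁻⁴ = 0.020736 m
B 388–1988 m: 0.93×10⁻⁴ × 0.13 × 1600 = 0.019344 m
B total: 0.0501984 m
Ratio: 0.311408 / 0.0501984 ≈ 6.204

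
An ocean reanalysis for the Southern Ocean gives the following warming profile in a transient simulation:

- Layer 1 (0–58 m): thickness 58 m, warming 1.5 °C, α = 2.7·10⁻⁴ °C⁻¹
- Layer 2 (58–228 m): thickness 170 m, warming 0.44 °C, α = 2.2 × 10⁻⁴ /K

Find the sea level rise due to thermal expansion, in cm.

3.99 cm of thermosteric rise

Layer 1: 2.7×10⁻⁴ × 58 × 1.5 = 0.02349 m
Layer 2: 170 × 0.44 × 2.2×10⁻⁴ = 0.016456 m
Δh = 0.02349 + 0.016456 = 0.039946 m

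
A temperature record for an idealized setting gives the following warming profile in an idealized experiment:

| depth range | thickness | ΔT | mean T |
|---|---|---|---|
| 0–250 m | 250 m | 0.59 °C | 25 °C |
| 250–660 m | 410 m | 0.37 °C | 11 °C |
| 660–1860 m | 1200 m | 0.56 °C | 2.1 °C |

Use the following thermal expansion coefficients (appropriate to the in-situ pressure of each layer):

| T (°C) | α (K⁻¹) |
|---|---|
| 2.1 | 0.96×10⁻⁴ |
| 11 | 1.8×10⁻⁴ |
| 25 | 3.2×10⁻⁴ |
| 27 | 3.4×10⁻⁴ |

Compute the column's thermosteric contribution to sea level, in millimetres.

about 139 mm

Layer 1 at 25 °C → α = 3.2×10⁻⁴ K⁻¹
Layer 2 at 11 °C → α = 1.8×10⁻⁴ K⁻¹
Layer 3 at 2.1 °C → α = 0.96×10⁻⁴ K⁻¹
Layer 1: 0.59 × 3.2×10⁻⁴ × 250 = 0.04720 m
1.8×10⁻⁴ × 410 × 0.37 = 0.027306 m
660–1860 m: 0.96×10⁻⁴ × 0.56 × 1200 = 0.064512 m
Δh = 0.04720 + 0.027306 + 0.064512 = 0.139018 m ≈ 139 mm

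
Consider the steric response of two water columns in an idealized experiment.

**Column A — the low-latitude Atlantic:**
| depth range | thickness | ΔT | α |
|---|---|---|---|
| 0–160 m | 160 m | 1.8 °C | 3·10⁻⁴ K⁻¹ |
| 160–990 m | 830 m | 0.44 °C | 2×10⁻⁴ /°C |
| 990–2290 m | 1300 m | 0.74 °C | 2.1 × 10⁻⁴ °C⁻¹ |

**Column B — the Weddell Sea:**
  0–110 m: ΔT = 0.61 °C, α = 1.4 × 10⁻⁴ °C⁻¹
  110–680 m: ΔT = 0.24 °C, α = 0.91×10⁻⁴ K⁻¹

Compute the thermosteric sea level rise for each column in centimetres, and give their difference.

A: 36 cm; B: 2.2 cm; difference 34 cm

A Layer 1: 1.8 × 3×10⁻⁴ × 160 = 0.08640 m
A 0.44 × 830 × 2×10⁻⁴ = 0.07304 m
A 990–2290 m: 0.74 × 1300 × 2.1×10⁻⁴ = 0.20202 m
A total: 0.36146 m
B Layer 1: 1.4×10⁻⁴ × 110 × 0.61 = 0.009394 m
B 0.24 × 0.91×10⁻⁴ × 570 = 0.0124488 m
B total: 0.0218428 m
Difference: 0.36146 − 0.0218428 = 0.3396172 m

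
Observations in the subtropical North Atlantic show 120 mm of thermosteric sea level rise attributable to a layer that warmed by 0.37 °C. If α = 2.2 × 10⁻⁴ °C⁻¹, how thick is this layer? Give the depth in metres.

H = Δh/(αΔT) = 0.12 / (2.2×10⁻⁴ × 0.37) ≈ 1474 m

H ≈ 1500 m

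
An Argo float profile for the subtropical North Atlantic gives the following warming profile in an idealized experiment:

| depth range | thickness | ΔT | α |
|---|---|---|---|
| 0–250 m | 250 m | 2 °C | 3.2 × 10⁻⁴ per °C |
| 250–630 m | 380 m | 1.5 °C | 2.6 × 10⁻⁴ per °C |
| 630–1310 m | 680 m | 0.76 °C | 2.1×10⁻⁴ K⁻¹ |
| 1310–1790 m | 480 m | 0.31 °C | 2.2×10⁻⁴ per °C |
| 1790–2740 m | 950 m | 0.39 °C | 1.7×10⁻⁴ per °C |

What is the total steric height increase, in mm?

512 mm of thermosteric rise

250 × 2 × 3.2×10⁻⁴ = 0.16000 m
250–630 m: 2.6×10⁻⁴ × 1.5 × 380 = 0.14820 m
630–1310 m: 0.76 × 2.1×10⁻⁴ × 680 = 0.108528 m
Layer 4: 2.2×10⁻⁴ × 480 × 0.31 = 0.032736 m
1.7×10⁻⁴ × 0.39 × 950 = 0.062985 m
Δh = 0.16000 + 0.14820 + 0.108528 + 0.032736 + 0.062985 = 0.512449 m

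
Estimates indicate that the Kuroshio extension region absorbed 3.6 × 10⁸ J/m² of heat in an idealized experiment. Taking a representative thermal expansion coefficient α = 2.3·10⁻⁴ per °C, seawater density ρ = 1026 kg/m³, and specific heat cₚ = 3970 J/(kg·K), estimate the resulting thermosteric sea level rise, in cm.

Δh = αQ/(ρcₚ) = 2.3×10⁻⁴ × 3.6×10⁸ / (1026 × 3970) ≈ 0.020328 m

Δh = 2.03 cm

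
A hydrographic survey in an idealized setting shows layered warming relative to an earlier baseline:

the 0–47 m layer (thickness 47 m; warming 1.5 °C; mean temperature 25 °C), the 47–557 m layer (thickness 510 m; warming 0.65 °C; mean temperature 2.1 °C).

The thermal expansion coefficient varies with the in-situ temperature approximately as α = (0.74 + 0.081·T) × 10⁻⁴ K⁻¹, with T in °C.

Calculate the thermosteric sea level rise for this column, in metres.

Layer 1: α = (0.74 + 0.081×25)×10⁻⁴ = 2.765×10⁻⁴ K⁻¹
Layer 2: α = (0.74 + 0.081×2.1)×10⁻⁴ = 0.9101×10⁻⁴ K⁻¹
47 × 2.765×10⁻⁴ × 1.5 = 0.01949325 m
47–557 m: 0.65 × 510 × 0.9101×10⁻⁴ = 0.030169815 m
Δh = 0.01949325 + 0.030169815 = 0.049663065 m ≈ 0.0497 m

0.0497 m of thermosteric rise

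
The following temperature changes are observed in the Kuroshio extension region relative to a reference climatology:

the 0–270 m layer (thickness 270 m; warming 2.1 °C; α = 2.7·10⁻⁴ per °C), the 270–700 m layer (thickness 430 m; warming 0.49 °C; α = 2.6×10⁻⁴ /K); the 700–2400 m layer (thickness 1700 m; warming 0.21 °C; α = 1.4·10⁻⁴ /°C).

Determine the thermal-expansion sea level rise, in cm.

2.7×10⁻⁴ × 2.1 × 270 = 0.15309 m
270–700 m: 0.49 × 430 × 2.6×10⁻⁴ = 0.054782 m
700–2400 m: 0.21 × 1.4×10⁻⁴ × 1700 = 0.04998 m
Δh = 0.15309 + 0.054782 + 0.04998 = 0.257852 m

Δh ≈ 26 cm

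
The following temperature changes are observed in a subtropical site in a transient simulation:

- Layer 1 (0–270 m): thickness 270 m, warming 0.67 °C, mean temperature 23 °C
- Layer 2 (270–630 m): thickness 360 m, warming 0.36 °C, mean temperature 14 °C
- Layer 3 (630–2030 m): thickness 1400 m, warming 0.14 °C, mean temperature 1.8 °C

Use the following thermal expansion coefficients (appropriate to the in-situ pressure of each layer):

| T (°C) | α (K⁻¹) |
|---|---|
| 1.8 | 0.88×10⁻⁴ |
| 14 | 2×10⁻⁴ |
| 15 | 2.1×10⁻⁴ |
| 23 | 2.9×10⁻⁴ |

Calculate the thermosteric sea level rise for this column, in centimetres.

Layer 1 at 23 °C → α = 2.9×10⁻⁴ K⁻¹
Layer 2 at 14 °C → α = 2×10⁻⁴ K⁻¹
Layer 3 at 1.8 °C → α = 0.88×10⁻⁴ K⁻¹
0–270 m: 270 × 0.67 × 2.9×10⁻⁴ = 0.052461 m
360 × 2×10⁻⁴ × 0.36 = 0.02592 m
630–2030 m: 0.88×10⁻⁴ × 1400 × 0.14 = 0.017248 m
Δh = 0.052461 + 0.02592 + 0.017248 = 0.095629 m ≈ 9.56 cm

Δh ≈ 9.56 cm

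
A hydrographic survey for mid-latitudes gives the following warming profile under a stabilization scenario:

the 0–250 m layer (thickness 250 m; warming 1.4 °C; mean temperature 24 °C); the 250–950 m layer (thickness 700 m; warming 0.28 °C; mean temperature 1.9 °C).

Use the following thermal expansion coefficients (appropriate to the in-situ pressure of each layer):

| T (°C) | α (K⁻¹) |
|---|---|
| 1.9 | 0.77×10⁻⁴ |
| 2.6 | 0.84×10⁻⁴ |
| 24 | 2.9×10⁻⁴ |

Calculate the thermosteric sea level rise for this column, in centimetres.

Δh = 11.7 cm

Layer 1 at 24 °C → α = 2.9×10⁻⁴ K⁻¹
Layer 2 at 1.9 °C → α = 0.77×10⁻⁴ K⁻¹
250 × 1.4 × 2.9×10⁻⁴ = 0.10150 m
Layer 2: 0.77×10⁻⁴ × 700 × 0.28 = 0.015092 m
Δh = 0.10150 + 0.015092 = 0.116592 m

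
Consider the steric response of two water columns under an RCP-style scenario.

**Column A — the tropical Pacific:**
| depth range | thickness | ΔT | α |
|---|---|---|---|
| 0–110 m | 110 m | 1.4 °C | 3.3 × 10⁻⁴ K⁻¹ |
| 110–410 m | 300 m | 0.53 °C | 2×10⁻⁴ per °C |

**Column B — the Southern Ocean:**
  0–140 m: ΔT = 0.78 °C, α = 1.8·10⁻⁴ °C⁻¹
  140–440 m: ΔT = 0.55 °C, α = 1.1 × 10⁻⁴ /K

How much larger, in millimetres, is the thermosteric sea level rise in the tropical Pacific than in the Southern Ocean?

A 3.3×10⁻⁴ × 1.4 × 110 = 0.05082 m
A 300 × 2×10⁻⁴ × 0.53 = 0.03180 m
A total: 0.08262 m
B 0.78 × 1.8×10⁻⁴ × 140 = 0.019656 m
B 140–440 m: 300 × 1.1×10⁻⁴ × 0.55 = 0.01815 m
B total: 0.037806 m
Difference: 0.08262 − 0.037806 = 0.044814 m

Δh_A − Δh_B ≈ 44.8 mm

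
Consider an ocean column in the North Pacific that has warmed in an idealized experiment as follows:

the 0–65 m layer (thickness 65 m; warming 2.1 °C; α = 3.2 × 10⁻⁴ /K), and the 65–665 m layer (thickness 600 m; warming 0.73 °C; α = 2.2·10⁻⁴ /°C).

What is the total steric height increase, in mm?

0–65 m: 65 × 2.1 × 3.2×10⁻⁴ = 0.04368 m
0.73 × 600 × 2.2×10⁻⁴ = 0.09636 m
Δh = 0.04368 + 0.09636 = 0.14004 m

about 140 mm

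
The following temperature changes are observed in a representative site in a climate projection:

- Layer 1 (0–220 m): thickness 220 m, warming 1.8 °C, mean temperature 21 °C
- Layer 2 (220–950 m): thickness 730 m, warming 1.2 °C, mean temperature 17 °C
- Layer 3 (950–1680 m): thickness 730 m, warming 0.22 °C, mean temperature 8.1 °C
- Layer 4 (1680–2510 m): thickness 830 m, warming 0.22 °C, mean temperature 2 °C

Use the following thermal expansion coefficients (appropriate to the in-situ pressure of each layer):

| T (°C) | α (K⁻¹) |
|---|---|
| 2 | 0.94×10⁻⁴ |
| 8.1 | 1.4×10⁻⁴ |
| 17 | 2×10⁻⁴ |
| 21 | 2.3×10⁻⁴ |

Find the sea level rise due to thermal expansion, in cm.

Layer 1 at 21 °C → α = 2.3×10⁻⁴ K⁻¹
Layer 2 at 17 °C → α = 2×10⁻⁴ K⁻¹
Layer 3 at 8.1 °C → α = 1.4×10⁻⁴ K⁻¹
Layer 4 at 2 °C → α = 0.94×10⁻⁴ K⁻¹
Layer 1: 1.8 × 220 × 2.3×10⁻⁴ = 0.09108 m
730 × 2×10⁻⁴ × 1.2 = 0.17520 m
1.4×10⁻⁴ × 0.22 × 730 = 0.022484 m
830 × 0.94×10⁻⁴ × 0.22 = 0.0171644 m
Δh = 0.09108 + 0.17520 + 0.022484 + 0.0171644 = 0.3059284 m ≈ 30.6 cm

30.6 cm of thermosteric rise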